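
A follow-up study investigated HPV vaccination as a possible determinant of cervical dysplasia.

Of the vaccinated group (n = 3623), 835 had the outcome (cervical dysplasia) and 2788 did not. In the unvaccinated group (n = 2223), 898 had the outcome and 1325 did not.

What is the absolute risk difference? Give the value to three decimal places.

-0.173

From the description: a = 835, b = 2788, c = 898, d = 1325.
Risk in exposed = 835/3623 = 0.230472; risk in unexposed = 898/2223 = 0.403959.
Risk difference = 0.230472 − 0.403959 = -0.173487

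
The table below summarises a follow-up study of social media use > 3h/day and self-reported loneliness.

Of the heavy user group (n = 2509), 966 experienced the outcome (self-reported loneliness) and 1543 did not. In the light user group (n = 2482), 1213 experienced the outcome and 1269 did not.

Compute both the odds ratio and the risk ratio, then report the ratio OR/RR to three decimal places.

From the description: a = 966, b = 1543, c = 1213, d = 1269.
OR = (966·1269)/(1543·1213) = 1225854/1871659 = 0.65496
Risk in exposed = 966/2509 = 0.38501; risk in unexposed = 1213/2482 = 0.48872; RR = 0.78780
OR/RR = 0.65496 / 0.78780 = 0.83137
The outcome is not rare, so the OR lies further from 1 than the RR.

0.831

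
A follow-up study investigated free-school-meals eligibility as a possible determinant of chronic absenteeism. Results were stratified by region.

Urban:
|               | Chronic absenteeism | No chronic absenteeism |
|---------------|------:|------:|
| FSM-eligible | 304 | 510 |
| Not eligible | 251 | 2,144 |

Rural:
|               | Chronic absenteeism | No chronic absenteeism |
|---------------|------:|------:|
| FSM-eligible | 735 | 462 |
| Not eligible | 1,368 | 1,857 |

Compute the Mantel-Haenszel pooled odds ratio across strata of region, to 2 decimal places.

2.80

OR_MH = Σ(aᵢdᵢ/nᵢ) / Σ(bᵢcᵢ/nᵢ), where nᵢ is the stratum total.
Stratum 1 (Urban): n = 3209; a·d/n = 304·2144/3209 = 203.1088; b·c/n = 510·251/3209 = 39.8909
Stratum 2 (Rural): n = 4422; a·d/n = 735·1857/4422 = 308.6601; b·c/n = 462·1368/4422 = 142.9254
OR_MH = (203.1088 + 308.6601) / (39.8909 + 142.9254) = 511.7689 / 182.8163 = 2.79936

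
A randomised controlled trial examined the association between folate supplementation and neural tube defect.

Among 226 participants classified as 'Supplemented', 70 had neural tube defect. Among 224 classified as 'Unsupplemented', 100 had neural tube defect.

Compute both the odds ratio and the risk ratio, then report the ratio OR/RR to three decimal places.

From the description: a = 70, b = 156, c = 100, d = 124.
OR = (70·124)/(156·100) = 8680/15600 = 0.55641
Risk in exposed = 70/226 = 0.30973; risk in unexposed = 100/224 = 0.44643; RR = 0.69381
OR/RR = 0.55641 / 0.69381 = 0.80197
The outcome is not rare, so the OR lies further from 1 than the RR.

0.802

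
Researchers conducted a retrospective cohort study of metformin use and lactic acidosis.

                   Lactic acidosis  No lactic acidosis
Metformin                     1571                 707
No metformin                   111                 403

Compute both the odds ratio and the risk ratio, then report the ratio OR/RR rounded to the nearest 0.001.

Cells: a = 1571, b = 707, c = 111, d = 403.
OR = (1571·403)/(707·111) = 633113/78477 = 8.06750
Risk in exposed = 1571/2278 = 0.68964; risk in unexposed = 111/514 = 0.21595; RR = 3.19347
OR/RR = 8.06750 / 3.19347 = 2.52625
The outcome is not rare, so the OR lies further from 1 than the RR.

2.526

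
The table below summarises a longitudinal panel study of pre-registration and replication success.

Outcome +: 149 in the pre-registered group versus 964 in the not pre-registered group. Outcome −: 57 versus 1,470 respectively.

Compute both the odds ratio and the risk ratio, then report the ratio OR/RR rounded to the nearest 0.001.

From the description: a = 149, b = 57, c = 964, d = 1470.
OR = (149·1470)/(57·964) = 219030/54948 = 3.98613
Risk in exposed = 149/206 = 0.72330; risk in unexposed = 964/2434 = 0.39606; RR = 1.82626
OR/RR = 3.98613 / 1.82626 = 2.18268
The outcome is not rare, so the OR lies further from 1 than the RR.

2.183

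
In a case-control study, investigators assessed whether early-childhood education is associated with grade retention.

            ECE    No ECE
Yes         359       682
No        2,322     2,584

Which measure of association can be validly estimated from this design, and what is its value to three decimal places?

0.586

Reading the table with exposure as columns: a = 359 (ECE, case), b = 2322 (ECE, non-case), c = 682 (No ECE, case), d = 2584.
This is a case-control study: participants were sampled on outcome status, so risks in the source population cannot be estimated directly — relative risk is not valid here. The odds ratio is the appropriate measure.
OR = (a·d)/(b·c) = (359 × 2584) / (2322 × 682) = 927656 / 1583604 = 0.58579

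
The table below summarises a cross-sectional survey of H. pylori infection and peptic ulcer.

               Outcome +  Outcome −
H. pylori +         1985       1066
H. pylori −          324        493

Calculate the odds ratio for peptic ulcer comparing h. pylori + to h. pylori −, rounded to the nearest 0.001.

2.833

Cells: a = 1985, b = 1066, c = 324, d = 493.
OR = (a·d)/(b·c) = (1985 × 493) / (1066 × 324) = 978605 / 345384 = 2.83338
The odds of peptic ulcer are about 2.83 times as high in the h. pylori + group.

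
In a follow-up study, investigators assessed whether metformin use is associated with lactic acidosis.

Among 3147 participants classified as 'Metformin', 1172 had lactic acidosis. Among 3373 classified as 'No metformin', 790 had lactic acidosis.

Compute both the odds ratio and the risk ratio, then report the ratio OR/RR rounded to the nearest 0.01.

From the description: a = 1172, b = 1975, c = 790, d = 2583.
OR = (1172·2583)/(1975·790) = 3027276/1560250 = 1.94025
Risk in exposed = 1172/3147 = 0.37242; risk in unexposed = 790/3373 = 0.23421; RR = 1.59008
OR/RR = 1.94025 / 1.59008 = 1.22022
The outcome is not rare, so the OR lies further from 1 than the RR.

1.22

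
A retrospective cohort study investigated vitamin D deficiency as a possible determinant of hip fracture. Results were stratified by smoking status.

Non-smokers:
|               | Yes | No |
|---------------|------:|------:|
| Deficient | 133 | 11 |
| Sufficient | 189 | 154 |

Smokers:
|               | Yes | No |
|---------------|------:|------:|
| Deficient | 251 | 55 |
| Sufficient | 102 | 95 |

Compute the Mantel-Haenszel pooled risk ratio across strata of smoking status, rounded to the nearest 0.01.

1.63

RR_MH = Σ(aᵢ·n₀ᵢ/nᵢ) / Σ(cᵢ·n₁ᵢ/nᵢ), with n₁ᵢ = aᵢ+bᵢ (exposed), n₀ᵢ = cᵢ+dᵢ (unexposed), nᵢ = n₁ᵢ+n₀ᵢ.
Stratum 1 (Non-smokers): n₁ = 144, n₀ = 343, n = 487; a·n₀/n = 133·343/487 = 93.6735; c·n₁/n = 189·144/487 = 55.8850
Stratum 2 (Smokers): n₁ = 306, n₀ = 197, n = 503; a·n₀/n = 251·197/503 = 98.3042; c·n₁/n = 102·306/503 = 62.0517
RR_MH = (93.6735 + 98.3042) / (55.8850 + 62.0517) = 191.9777 / 117.9367 = 1.62780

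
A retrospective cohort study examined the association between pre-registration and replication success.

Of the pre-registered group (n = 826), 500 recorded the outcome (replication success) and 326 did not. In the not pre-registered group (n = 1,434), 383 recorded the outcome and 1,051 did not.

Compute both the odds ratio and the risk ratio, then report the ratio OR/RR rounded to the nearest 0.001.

From the description: a = 500, b = 326, c = 383, d = 1051.
OR = (500·1051)/(326·383) = 525500/124858 = 4.20878
Risk in exposed = 500/826 = 0.60533; risk in unexposed = 383/1434 = 0.26709; RR = 2.26642
OR/RR = 4.20878 / 2.26642 = 1.85702
The outcome is not rare, so the OR lies further from 1 than the RR.

1.857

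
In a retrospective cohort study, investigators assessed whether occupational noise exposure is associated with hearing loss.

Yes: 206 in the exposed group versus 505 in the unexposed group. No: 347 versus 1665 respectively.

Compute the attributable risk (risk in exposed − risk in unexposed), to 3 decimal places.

0.140

From the description: a = 206, b = 347, c = 505, d = 1665.
Risk in exposed = 206/553 = 0.372514; risk in unexposed = 505/2170 = 0.232719.
Risk difference = 0.372514 − 0.232719 = 0.139795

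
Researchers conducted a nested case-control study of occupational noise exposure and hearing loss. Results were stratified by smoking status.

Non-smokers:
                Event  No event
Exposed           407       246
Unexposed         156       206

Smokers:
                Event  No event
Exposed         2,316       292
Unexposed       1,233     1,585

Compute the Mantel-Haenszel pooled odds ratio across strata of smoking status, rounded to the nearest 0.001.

7.288

OR_MH = Σ(aᵢdᵢ/nᵢ) / Σ(bᵢcᵢ/nᵢ), where nᵢ is the stratum total.
Stratum 1 (Non-smokers): n = 1015; a·d/n = 407·206/1015 = 82.6030; b·c/n = 246·156/1015 = 37.8089
Stratum 2 (Smokers): n = 5426; a·d/n = 2316·1585/5426 = 676.5315; b·c/n = 292·1233/5426 = 66.3539
OR_MH = (82.6030 + 676.5315) / (37.8089 + 66.3539) = 759.1345 / 104.1627 = 7.28797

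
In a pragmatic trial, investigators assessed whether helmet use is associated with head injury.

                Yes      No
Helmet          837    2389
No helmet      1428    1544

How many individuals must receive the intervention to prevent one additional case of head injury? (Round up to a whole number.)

5

Risk in treated group = 837/3226 = 0.25945; risk in control = 1428/2972 = 0.48048.
Absolute risk reduction = 0.48048 − 0.25945 = 0.22103
NNT = 1 / ARR = 1 / 0.22103 = 4.524 → round up → 5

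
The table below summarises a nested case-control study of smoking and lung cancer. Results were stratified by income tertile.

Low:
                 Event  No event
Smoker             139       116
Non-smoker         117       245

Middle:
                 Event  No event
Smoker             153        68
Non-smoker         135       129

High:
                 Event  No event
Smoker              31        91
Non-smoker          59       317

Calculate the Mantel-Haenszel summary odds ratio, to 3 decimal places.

2.236

OR_MH = Σ(aᵢdᵢ/nᵢ) / Σ(bᵢcᵢ/nᵢ), where nᵢ is the stratum total.
Stratum 1 (Low): n = 617; a·d/n = 139·245/617 = 55.1945; b·c/n = 116·117/617 = 21.9968
Stratum 2 (Middle): n = 485; a·d/n = 153·129/485 = 40.6948; b·c/n = 68·135/485 = 18.9278
Stratum 3 (High): n = 498; a·d/n = 31·317/498 = 19.7329; b·c/n = 91·59/498 = 10.7811
OR_MH = (55.1945 + 40.6948 + 19.7329) / (21.9968 + 18.9278 + 10.7811) = 115.6223 / 51.7057 = 2.23616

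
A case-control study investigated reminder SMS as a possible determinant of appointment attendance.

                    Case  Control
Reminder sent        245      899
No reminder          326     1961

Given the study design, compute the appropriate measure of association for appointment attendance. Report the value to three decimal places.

1.639

Cells: a = 245, b = 899, c = 326, d = 1961.
This is a case-control study: participants were sampled on outcome status, so risks in the source population cannot be estimated directly — relative risk is not valid here. The odds ratio is the appropriate measure.
OR = (a·d)/(b·c) = (245 × 1961) / (899 × 326) = 480445 / 293074 = 1.63933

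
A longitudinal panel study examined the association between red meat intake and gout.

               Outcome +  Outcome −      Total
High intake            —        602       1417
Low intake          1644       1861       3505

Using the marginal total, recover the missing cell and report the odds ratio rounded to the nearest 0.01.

1.53

The missing cell is in the exposed row: 1417 − 602 = 815.
So a = 815, b = 602, c = 1644, d = 1861.
OR = (a·d)/(b·c) = (815 × 1861) / (602 × 1644) = 1516715 / 989688 = 1.53252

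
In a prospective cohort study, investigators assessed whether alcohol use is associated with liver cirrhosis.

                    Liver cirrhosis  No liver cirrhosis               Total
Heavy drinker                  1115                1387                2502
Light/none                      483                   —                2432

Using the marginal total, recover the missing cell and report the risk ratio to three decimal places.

2.244

The missing cell is in the unexposed row: 2432 − 483 = 1949.
So a = 1115, b = 1387, c = 483, d = 1949.
RR = [a/(a+b)] / [c/(c+d)] = (1115/2502) / (483/2432) = 0.44564/0.19860 = 2.24390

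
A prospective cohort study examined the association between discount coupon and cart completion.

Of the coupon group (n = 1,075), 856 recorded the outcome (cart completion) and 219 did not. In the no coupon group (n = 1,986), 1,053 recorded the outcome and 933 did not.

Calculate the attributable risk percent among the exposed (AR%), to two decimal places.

33.41

From the description: a = 856, b = 219, c = 1053, d = 933.
Risk in exposed = 856/1075 = 0.79628; risk in unexposed = 1053/1986 = 0.53021.
RR = 0.79628/0.53021 = 1.50181
AR% = (RR − 1)/RR × 100 = (1.50181 − 1)/1.50181 × 100 = 33.4139%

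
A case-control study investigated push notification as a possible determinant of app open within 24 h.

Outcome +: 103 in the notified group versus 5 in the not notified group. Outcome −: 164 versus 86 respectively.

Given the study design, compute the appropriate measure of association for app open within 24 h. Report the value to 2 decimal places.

From the description: a = 103, b = 164, c = 5, d = 86.
This is a case-control study: participants were sampled on outcome status, so risks in the source population cannot be estimated directly — relative risk is not valid here. The odds ratio is the appropriate measure.
OR = (a·d)/(b·c) = (103 × 86) / (164 × 5) = 8858 / 820 = 10.80244

10.80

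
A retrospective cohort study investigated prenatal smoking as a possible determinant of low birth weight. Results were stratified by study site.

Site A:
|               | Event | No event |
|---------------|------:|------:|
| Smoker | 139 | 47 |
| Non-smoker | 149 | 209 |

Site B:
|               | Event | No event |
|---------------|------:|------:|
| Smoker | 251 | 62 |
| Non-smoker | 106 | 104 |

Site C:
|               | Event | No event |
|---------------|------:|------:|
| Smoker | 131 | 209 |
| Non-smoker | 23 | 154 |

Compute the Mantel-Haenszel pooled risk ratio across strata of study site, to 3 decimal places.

RR_MH = Σ(aᵢ·n₀ᵢ/nᵢ) / Σ(cᵢ·n₁ᵢ/nᵢ), with n₁ᵢ = aᵢ+bᵢ (exposed), n₀ᵢ = cᵢ+dᵢ (unexposed), nᵢ = n₁ᵢ+n₀ᵢ.
Stratum 1 (Site A): n₁ = 186, n₀ = 358, n = 544; a·n₀/n = 139·358/544 = 91.4743; c·n₁/n = 149·186/544 = 50.9449
Stratum 2 (Site B): n₁ = 313, n₀ = 210, n = 523; a·n₀/n = 251·210/523 = 100.7839; c·n₁/n = 106·313/523 = 63.4379
Stratum 3 (Site C): n₁ = 340, n₀ = 177, n = 517; a·n₀/n = 131·177/517 = 44.8491; c·n₁/n = 23·340/517 = 15.1257
RR_MH = (91.4743 + 100.7839 + 44.8491) / (50.9449 + 63.4379 + 15.1257) = 237.1073 / 129.5084 = 1.83083

1.831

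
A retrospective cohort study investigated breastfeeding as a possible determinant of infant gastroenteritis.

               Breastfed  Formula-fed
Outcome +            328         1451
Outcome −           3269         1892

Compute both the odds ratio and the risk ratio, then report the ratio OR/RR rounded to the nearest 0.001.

0.623

Reading the table with exposure as columns: a = 328 (Breastfed, case), b = 3269 (Breastfed, non-case), c = 1451 (Formula-fed, case), d = 1892.
OR = (328·1892)/(3269·1451) = 620576/4743319 = 0.13083
Risk in exposed = 328/3597 = 0.09119; risk in unexposed = 1451/3343 = 0.43404; RR = 0.21009
OR/RR = 0.13083 / 0.21009 = 0.62275
The outcome is not rare, so the OR lies further from 1 than the RR.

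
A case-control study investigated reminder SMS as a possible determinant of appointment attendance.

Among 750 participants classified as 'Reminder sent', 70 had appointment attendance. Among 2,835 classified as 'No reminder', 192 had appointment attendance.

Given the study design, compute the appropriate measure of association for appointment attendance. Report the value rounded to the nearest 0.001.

From the description: a = 70, b = 680, c = 192, d = 2643.
This is a case-control study: participants were sampled on outcome status, so risks in the source population cannot be estimated directly — relative risk is not valid here. The odds ratio is the appropriate measure.
OR = (a·d)/(b·c) = (70 × 2643) / (680 × 192) = 185010 / 130560 = 1.41705

1.417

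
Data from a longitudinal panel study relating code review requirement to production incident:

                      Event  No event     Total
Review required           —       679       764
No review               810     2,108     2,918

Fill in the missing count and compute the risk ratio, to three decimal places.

The missing cell is in the exposed row: 764 − 679 = 85.
So a = 85, b = 679, c = 810, d = 2108.
RR = [a/(a+b)] / [c/(c+d)] = (85/764) / (810/2918) = 0.11126/0.27759 = 0.40080

0.401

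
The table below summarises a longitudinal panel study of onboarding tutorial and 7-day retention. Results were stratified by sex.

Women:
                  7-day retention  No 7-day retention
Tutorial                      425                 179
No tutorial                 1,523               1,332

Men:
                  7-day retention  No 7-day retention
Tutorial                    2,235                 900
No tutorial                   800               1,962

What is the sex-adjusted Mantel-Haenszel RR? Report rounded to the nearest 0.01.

2.02

RR_MH = Σ(aᵢ·n₀ᵢ/nᵢ) / Σ(cᵢ·n₁ᵢ/nᵢ), with n₁ᵢ = aᵢ+bᵢ (exposed), n₀ᵢ = cᵢ+dᵢ (unexposed), nᵢ = n₁ᵢ+n₀ᵢ.
Stratum 1 (Women): n₁ = 604, n₀ = 2855, n = 3459; a·n₀/n = 425·2855/3459 = 350.7878; c·n₁/n = 1523·604/3459 = 265.9416
Stratum 2 (Men): n₁ = 3135, n₀ = 2762, n = 5897; a·n₀/n = 2235·2762/5897 = 1046.8153; c·n₁/n = 800·3135/5897 = 425.3010
RR_MH = (350.7878 + 1046.8153) / (265.9416 + 425.3010) = 1397.6031 / 691.2426 = 2.02187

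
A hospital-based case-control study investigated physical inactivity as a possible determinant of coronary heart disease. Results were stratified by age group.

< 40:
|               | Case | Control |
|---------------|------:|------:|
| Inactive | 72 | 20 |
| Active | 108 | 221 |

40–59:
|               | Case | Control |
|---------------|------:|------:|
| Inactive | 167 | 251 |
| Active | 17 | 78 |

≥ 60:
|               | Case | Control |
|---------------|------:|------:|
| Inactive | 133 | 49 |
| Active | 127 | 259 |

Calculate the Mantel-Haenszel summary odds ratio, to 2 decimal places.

OR_MH = Σ(aᵢdᵢ/nᵢ) / Σ(bᵢcᵢ/nᵢ), where nᵢ is the stratum total.
Stratum 1 (< 40): n = 421; a·d/n = 72·221/421 = 37.7957; b·c/n = 20·108/421 = 5.1306
Stratum 2 (40–59): n = 513; a·d/n = 167·78/513 = 25.3918; b·c/n = 251·17/513 = 8.3177
Stratum 3 (≥ 60): n = 568; a·d/n = 133·259/568 = 60.6461; b·c/n = 49·127/568 = 10.9560
OR_MH = (37.7957 + 25.3918 + 60.6461) / (5.1306 + 8.3177 + 10.9560) = 123.8337 / 24.4044 = 5.07424

5.07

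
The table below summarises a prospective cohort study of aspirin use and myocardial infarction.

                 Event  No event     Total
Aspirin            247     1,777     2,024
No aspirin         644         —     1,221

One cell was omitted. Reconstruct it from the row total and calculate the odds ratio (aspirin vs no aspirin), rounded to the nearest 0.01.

0.12

The missing cell is in the unexposed row: 1221 − 644 = 577.
So a = 247, b = 1777, c = 644, d = 577.
OR = (a·d)/(b·c) = (247 × 577) / (1777 × 644) = 142519 / 1144388 = 0.12454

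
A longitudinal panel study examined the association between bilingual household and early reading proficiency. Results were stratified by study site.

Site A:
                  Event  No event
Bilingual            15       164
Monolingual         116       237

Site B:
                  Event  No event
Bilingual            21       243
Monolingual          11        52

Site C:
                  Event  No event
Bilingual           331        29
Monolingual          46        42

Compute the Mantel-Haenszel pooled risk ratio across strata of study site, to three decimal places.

0.931

RR_MH = Σ(aᵢ·n₀ᵢ/nᵢ) / Σ(cᵢ·n₁ᵢ/nᵢ), with n₁ᵢ = aᵢ+bᵢ (exposed), n₀ᵢ = cᵢ+dᵢ (unexposed), nᵢ = n₁ᵢ+n₀ᵢ.
Stratum 1 (Site A): n₁ = 179, n₀ = 353, n = 532; a·n₀/n = 15·353/532 = 9.9530; c·n₁/n = 116·179/532 = 39.0301
Stratum 2 (Site B): n₁ = 264, n₀ = 63, n = 327; a·n₀/n = 21·63/327 = 4.0459; c·n₁/n = 11·264/327 = 8.8807
Stratum 3 (Site C): n₁ = 360, n₀ = 88, n = 448; a·n₀/n = 331·88/448 = 65.0179; c·n₁/n = 46·360/448 = 36.9643
RR_MH = (9.9530 + 4.0459 + 65.0179) / (39.0301 + 8.8807 + 36.9643) = 79.0167 / 84.8751 = 0.93098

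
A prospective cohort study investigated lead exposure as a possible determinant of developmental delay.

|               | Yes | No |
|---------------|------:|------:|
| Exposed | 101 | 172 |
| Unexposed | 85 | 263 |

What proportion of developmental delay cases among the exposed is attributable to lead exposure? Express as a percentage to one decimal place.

Cells: a = 101, b = 172, c = 85, d = 263.
Risk in exposed = 101/273 = 0.36996; risk in unexposed = 85/348 = 0.24425.
RR = 0.36996/0.24425 = 1.51467
AR% = (RR − 1)/RR × 100 = (1.51467 − 1)/1.51467 × 100 = 33.9792%

34.0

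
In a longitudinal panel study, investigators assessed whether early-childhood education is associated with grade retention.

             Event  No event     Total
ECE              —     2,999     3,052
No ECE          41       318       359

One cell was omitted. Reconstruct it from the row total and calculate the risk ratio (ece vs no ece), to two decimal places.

The missing cell is in the exposed row: 3052 − 2999 = 53.
So a = 53, b = 2999, c = 41, d = 318.
RR = [a/(a+b)] / [c/(c+d)] = (53/3052) / (41/359) = 0.01737/0.11421 = 0.15206

0.15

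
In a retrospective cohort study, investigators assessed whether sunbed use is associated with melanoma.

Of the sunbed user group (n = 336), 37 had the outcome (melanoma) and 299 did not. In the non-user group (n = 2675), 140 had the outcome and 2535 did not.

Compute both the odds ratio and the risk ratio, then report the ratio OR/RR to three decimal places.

From the description: a = 37, b = 299, c = 140, d = 2535.
OR = (37·2535)/(299·140) = 93795/41860 = 2.24068
Risk in exposed = 37/336 = 0.11012; risk in unexposed = 140/2675 = 0.05234; RR = 2.10406
OR/RR = 2.24068 / 2.10406 = 1.06493
The outcome is not rare, so the OR lies further from 1 than the RR.

1.065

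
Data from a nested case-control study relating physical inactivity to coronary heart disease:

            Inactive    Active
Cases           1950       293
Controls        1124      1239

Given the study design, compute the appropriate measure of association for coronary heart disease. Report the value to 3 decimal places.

Reading the table with exposure as columns: a = 1950 (Inactive, case), b = 1124 (Inactive, non-case), c = 293 (Active, case), d = 1239.
This is a nested case-control study: participants were sampled on outcome status, so risks in the source population cannot be estimated directly — relative risk is not valid here. The odds ratio is the appropriate measure.
OR = (a·d)/(b·c) = (1950 × 1239) / (1124 × 293) = 2416050 / 329332 = 7.33621

7.336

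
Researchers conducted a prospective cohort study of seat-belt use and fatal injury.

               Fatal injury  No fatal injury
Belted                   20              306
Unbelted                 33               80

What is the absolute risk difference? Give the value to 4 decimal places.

-0.2307

Cells: a = 20, b = 306, c = 33, d = 80.
Risk in exposed = 20/326 = 0.061350; risk in unexposed = 33/113 = 0.292035.
Risk difference = 0.061350 − 0.292035 = -0.230686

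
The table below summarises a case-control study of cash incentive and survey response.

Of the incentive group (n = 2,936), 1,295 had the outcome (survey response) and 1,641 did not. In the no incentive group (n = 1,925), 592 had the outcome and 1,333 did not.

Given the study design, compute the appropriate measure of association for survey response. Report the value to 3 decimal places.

1.777

From the description: a = 1295, b = 1641, c = 592, d = 1333.
This is a case-control study: participants were sampled on outcome status, so risks in the source population cannot be estimated directly — relative risk is not valid here. The odds ratio is the appropriate measure.
OR = (a·d)/(b·c) = (1295 × 1333) / (1641 × 592) = 1726235 / 971472 = 1.77693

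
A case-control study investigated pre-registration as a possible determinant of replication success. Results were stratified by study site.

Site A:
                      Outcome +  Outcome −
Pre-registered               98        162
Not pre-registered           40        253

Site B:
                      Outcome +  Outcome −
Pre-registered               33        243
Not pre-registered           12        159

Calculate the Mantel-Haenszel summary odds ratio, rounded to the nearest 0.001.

OR_MH = Σ(aᵢdᵢ/nᵢ) / Σ(bᵢcᵢ/nᵢ), where nᵢ is the stratum total.
Stratum 1 (Site A): n = 553; a·d/n = 98·253/553 = 44.8354; b·c/n = 162·40/553 = 11.7179
Stratum 2 (Site B): n = 447; a·d/n = 33·159/447 = 11.7383; b·c/n = 243·12/447 = 6.5235
OR_MH = (44.8354 + 11.7383) / (11.7179 + 6.5235) = 56.5737 / 18.2414 = 3.10139

3.101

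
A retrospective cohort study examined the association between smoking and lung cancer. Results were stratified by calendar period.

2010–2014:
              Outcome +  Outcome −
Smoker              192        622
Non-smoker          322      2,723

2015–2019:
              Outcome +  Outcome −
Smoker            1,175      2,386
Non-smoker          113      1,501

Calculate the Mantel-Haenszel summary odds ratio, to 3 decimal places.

OR_MH = Σ(aᵢdᵢ/nᵢ) / Σ(bᵢcᵢ/nᵢ), where nᵢ is the stratum total.
Stratum 1 (2010–2014): n = 3859; a·d/n = 192·2723/3859 = 135.4797; b·c/n = 622·322/3859 = 51.9005
Stratum 2 (2015–2019): n = 5175; a·d/n = 1175·1501/5175 = 340.8068; b·c/n = 2386·113/5175 = 52.1001
OR_MH = (135.4797 + 340.8068) / (51.9005 + 52.1001) = 476.2864 / 104.0006 = 4.57965

4.580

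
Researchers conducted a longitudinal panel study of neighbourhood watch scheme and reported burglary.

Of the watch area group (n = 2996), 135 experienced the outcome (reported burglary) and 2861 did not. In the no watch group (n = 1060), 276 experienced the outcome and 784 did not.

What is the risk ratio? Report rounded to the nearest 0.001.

From the description: a = 135, b = 2861, c = 276, d = 784.
Risk in exposed = 135/2996 = 0.04506; risk in unexposed = 276/1060 = 0.26038.
RR = 0.04506 / 0.26038 = 0.17306
The risk is 83% lower among the exposed than among the unexposed.

0.173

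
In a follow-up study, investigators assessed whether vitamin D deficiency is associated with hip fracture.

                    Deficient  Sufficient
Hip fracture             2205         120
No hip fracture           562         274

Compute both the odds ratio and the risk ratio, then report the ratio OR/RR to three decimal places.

Reading the table with exposure as columns: a = 2205 (Deficient, case), b = 562 (Deficient, non-case), c = 120 (Sufficient, case), d = 274.
OR = (2205·274)/(562·120) = 604170/67440 = 8.95863
Risk in exposed = 2205/2767 = 0.79689; risk in unexposed = 120/394 = 0.30457; RR = 2.61646
OR/RR = 8.95863 / 2.61646 = 3.42395
The outcome is not rare, so the OR lies further from 1 than the RR.

3.424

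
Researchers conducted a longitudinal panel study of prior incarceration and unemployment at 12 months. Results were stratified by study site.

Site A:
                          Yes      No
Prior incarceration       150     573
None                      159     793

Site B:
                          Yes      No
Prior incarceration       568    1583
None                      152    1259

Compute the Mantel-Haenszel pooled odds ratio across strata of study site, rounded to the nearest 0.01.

2.23

OR_MH = Σ(aᵢdᵢ/nᵢ) / Σ(bᵢcᵢ/nᵢ), where nᵢ is the stratum total.
Stratum 1 (Site A): n = 1675; a·d/n = 150·793/1675 = 71.0149; b·c/n = 573·159/1675 = 54.3922
Stratum 2 (Site B): n = 3562; a·d/n = 568·1259/3562 = 200.7614; b·c/n = 1583·152/3562 = 67.5508
OR_MH = (71.0149 + 200.7614) / (54.3922 + 67.5508) = 271.7763 / 121.9431 = 2.22871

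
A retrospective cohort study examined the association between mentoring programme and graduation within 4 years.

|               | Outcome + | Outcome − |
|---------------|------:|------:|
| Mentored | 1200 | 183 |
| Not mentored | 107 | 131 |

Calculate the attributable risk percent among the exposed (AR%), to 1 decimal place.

48.2

Cells: a = 1200, b = 183, c = 107, d = 131.
Risk in exposed = 1200/1383 = 0.86768; risk in unexposed = 107/238 = 0.44958.
RR = 0.86768/0.44958 = 1.92998
AR% = (RR − 1)/RR × 100 = (1.92998 − 1)/1.92998 × 100 = 48.1859%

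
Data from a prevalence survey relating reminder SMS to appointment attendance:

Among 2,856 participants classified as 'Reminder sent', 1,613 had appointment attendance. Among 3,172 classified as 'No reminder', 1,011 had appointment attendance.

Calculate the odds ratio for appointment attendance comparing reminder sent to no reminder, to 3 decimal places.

From the description: a = 1613, b = 1243, c = 1011, d = 2161.
OR = (a·d)/(b·c) = (1613 × 2161) / (1243 × 1011) = 3485693 / 1256673 = 2.77375
The odds of appointment attendance are about 2.77 times as high in the reminder sent group.

2.774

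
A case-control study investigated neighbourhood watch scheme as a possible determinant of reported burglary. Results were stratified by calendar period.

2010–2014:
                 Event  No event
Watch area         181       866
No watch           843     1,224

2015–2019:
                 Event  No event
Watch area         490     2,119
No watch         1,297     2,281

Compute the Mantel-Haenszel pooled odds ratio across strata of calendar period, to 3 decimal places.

OR_MH = Σ(aᵢdᵢ/nᵢ) / Σ(bᵢcᵢ/nᵢ), where nᵢ is the stratum total.
Stratum 1 (2010–2014): n = 3114; a·d/n = 181·1224/3114 = 71.1445; b·c/n = 866·843/3114 = 234.4374
Stratum 2 (2015–2019): n = 6187; a·d/n = 490·2281/6187 = 180.6514; b·c/n = 2119·1297/6187 = 444.2125
OR_MH = (71.1445 + 180.6514) / (234.4374 + 444.2125) = 251.7959 / 678.6499 = 0.37102

0.371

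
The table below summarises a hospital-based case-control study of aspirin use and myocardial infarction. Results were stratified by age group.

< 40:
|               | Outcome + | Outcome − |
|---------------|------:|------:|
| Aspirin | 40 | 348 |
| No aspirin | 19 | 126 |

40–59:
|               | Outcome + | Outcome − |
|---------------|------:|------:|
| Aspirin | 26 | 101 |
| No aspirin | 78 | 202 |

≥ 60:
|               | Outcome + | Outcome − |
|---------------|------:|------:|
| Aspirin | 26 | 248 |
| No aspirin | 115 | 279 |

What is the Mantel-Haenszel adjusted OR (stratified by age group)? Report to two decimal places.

OR_MH = Σ(aᵢdᵢ/nᵢ) / Σ(bᵢcᵢ/nᵢ), where nᵢ is the stratum total.
Stratum 1 (< 40): n = 533; a·d/n = 40·126/533 = 9.4559; b·c/n = 348·19/533 = 12.4053
Stratum 2 (40–59): n = 407; a·d/n = 26·202/407 = 12.9042; b·c/n = 101·78/407 = 19.3563
Stratum 3 (≥ 60): n = 668; a·d/n = 26·279/668 = 10.8593; b·c/n = 248·115/668 = 42.6946
OR_MH = (9.4559 + 12.9042 + 10.8593) / (12.4053 + 19.3563 + 42.6946) = 33.2194 / 74.4561 = 0.44616

0.45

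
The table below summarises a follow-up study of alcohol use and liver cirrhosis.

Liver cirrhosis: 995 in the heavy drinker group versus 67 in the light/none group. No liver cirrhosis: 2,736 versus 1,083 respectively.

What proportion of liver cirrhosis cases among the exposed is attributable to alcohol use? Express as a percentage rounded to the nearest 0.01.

From the description: a = 995, b = 2736, c = 67, d = 1083.
Risk in exposed = 995/3731 = 0.26668; risk in unexposed = 67/1150 = 0.05826.
RR = 0.26668/0.05826 = 4.57742
AR% = (RR − 1)/RR × 100 = (4.57742 − 1)/4.57742 × 100 = 78.1536%

78.15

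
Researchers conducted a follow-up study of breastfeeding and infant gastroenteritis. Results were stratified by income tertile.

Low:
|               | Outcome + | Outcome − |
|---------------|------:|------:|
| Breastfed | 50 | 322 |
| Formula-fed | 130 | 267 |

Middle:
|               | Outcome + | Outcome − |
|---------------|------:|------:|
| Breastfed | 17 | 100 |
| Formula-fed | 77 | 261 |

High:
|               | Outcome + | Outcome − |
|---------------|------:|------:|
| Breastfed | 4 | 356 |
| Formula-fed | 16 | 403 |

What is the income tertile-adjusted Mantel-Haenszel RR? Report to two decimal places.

0.45

RR_MH = Σ(aᵢ·n₀ᵢ/nᵢ) / Σ(cᵢ·n₁ᵢ/nᵢ), with n₁ᵢ = aᵢ+bᵢ (exposed), n₀ᵢ = cᵢ+dᵢ (unexposed), nᵢ = n₁ᵢ+n₀ᵢ.
Stratum 1 (Low): n₁ = 372, n₀ = 397, n = 769; a·n₀/n = 50·397/769 = 25.8127; c·n₁/n = 130·372/769 = 62.8869
Stratum 2 (Middle): n₁ = 117, n₀ = 338, n = 455; a·n₀/n = 17·338/455 = 12.6286; c·n₁/n = 77·117/455 = 19.8000
Stratum 3 (High): n₁ = 360, n₀ = 419, n = 779; a·n₀/n = 4·419/779 = 2.1515; c·n₁/n = 16·360/779 = 7.3941
RR_MH = (25.8127 + 12.6286 + 2.1515) / (62.8869 + 19.8000 + 7.3941) = 40.5928 / 90.0810 = 0.45063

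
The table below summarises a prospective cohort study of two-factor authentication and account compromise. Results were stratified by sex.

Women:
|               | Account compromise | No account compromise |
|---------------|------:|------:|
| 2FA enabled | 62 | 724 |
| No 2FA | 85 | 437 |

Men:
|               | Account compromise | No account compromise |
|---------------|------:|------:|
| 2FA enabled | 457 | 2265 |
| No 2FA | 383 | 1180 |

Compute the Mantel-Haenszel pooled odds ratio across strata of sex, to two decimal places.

OR_MH = Σ(aᵢdᵢ/nᵢ) / Σ(bᵢcᵢ/nᵢ), where nᵢ is the stratum total.
Stratum 1 (Women): n = 1308; a·d/n = 62·437/1308 = 20.7141; b·c/n = 724·85/1308 = 47.0489
Stratum 2 (Men): n = 4285; a·d/n = 457·1180/4285 = 125.8483; b·c/n = 2265·383/4285 = 202.4492
OR_MH = (20.7141 + 125.8483) / (47.0489 + 202.4492) = 146.5624 / 249.4982 = 0.58743

0.59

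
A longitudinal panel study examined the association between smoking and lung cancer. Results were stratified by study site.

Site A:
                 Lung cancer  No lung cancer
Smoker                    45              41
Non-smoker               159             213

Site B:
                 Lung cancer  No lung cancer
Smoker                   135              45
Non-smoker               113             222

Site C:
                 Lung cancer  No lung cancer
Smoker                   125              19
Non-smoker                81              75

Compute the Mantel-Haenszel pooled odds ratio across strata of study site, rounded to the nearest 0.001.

3.775

OR_MH = Σ(aᵢdᵢ/nᵢ) / Σ(bᵢcᵢ/nᵢ), where nᵢ is the stratum total.
Stratum 1 (Site A): n = 458; a·d/n = 45·213/458 = 20.9279; b·c/n = 41·159/458 = 14.2336
Stratum 2 (Site B): n = 515; a·d/n = 135·222/515 = 58.1942; b·c/n = 45·113/515 = 9.8738
Stratum 3 (Site C): n = 300; a·d/n = 125·75/300 = 31.2500; b·c/n = 19·81/300 = 5.1300
OR_MH = (20.9279 + 58.1942 + 31.2500) / (14.2336 + 9.8738 + 5.1300) = 110.3721 / 29.2374 = 3.77503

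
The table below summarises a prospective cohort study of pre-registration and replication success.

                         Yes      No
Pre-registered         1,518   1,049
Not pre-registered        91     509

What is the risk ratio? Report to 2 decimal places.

3.90

Cells: a = 1518, b = 1049, c = 91, d = 509.
Risk in exposed = 1518/2567 = 0.59135; risk in unexposed = 91/600 = 0.15167.
RR = 0.59135 / 0.15167 = 3.89902
The risk among the exposed is 3.90 times that among the unexposed.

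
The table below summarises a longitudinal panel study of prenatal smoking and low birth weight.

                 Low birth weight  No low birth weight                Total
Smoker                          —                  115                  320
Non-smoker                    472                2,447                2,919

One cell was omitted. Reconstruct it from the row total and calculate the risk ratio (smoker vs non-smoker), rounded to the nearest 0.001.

The missing cell is in the exposed row: 320 − 115 = 205.
So a = 205, b = 115, c = 472, d = 2447.
RR = [a/(a+b)] / [c/(c+d)] = (205/320) / (472/2919) = 0.64062/0.16170 = 3.96183

3.962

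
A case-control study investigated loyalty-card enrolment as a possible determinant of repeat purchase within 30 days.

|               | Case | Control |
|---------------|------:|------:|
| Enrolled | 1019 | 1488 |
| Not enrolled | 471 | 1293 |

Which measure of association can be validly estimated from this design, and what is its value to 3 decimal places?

Cells: a = 1019, b = 1488, c = 471, d = 1293.
This is a case-control study: participants were sampled on outcome status, so risks in the source population cannot be estimated directly — relative risk is not valid here. The odds ratio is the appropriate measure.
OR = (a·d)/(b·c) = (1019 × 1293) / (1488 × 471) = 1317567 / 700848 = 1.87996

1.880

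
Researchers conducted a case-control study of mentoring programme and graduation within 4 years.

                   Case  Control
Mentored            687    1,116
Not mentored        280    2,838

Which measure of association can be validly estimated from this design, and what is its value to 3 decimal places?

Cells: a = 687, b = 1116, c = 280, d = 2838.
This is a case-control study: participants were sampled on outcome status, so risks in the source population cannot be estimated directly — relative risk is not valid here. The odds ratio is the appropriate measure.
OR = (a·d)/(b·c) = (687 × 2838) / (1116 × 280) = 1949706 / 312480 = 6.23946

6.239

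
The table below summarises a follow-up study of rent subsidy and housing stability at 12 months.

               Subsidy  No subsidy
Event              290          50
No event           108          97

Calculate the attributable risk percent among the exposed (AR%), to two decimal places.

Reading the table with exposure as columns: a = 290 (Subsidy, case), b = 108 (Subsidy, non-case), c = 50 (No subsidy, case), d = 97.
Risk in exposed = 290/398 = 0.72864; risk in unexposed = 50/147 = 0.34014.
RR = 0.72864/0.34014 = 2.14221
AR% = (RR − 1)/RR × 100 = (2.14221 − 1)/2.14221 × 100 = 53.3193%

53.32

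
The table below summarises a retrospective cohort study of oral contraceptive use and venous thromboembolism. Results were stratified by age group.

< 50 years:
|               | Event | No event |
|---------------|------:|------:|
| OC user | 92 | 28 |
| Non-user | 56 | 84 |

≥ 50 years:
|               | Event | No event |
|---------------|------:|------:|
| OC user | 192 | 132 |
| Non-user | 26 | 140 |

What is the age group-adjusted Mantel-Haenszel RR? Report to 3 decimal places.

RR_MH = Σ(aᵢ·n₀ᵢ/nᵢ) / Σ(cᵢ·n₁ᵢ/nᵢ), with n₁ᵢ = aᵢ+bᵢ (exposed), n₀ᵢ = cᵢ+dᵢ (unexposed), nᵢ = n₁ᵢ+n₀ᵢ.
Stratum 1 (< 50 years): n₁ = 120, n₀ = 140, n = 260; a·n₀/n = 92·140/260 = 49.5385; c·n₁/n = 56·120/260 = 25.8462
Stratum 2 (≥ 50 years): n₁ = 324, n₀ = 166, n = 490; a·n₀/n = 192·166/490 = 65.0449; c·n₁/n = 26·324/490 = 17.1918
RR_MH = (49.5385 + 65.0449) / (25.8462 + 17.1918) = 114.5834 / 43.0380 = 2.66238

2.662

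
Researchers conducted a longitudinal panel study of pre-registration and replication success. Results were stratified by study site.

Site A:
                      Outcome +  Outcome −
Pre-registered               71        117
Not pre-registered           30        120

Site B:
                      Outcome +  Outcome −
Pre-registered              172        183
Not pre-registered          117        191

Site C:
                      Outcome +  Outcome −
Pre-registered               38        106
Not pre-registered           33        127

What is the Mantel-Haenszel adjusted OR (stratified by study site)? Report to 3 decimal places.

OR_MH = Σ(aᵢdᵢ/nᵢ) / Σ(bᵢcᵢ/nᵢ), where nᵢ is the stratum total.
Stratum 1 (Site A): n = 338; a·d/n = 71·120/338 = 25.2071; b·c/n = 117·30/338 = 10.3846
Stratum 2 (Site B): n = 663; a·d/n = 172·191/663 = 49.5505; b·c/n = 183·117/663 = 32.2941
Stratum 3 (Site C): n = 304; a·d/n = 38·127/304 = 15.8750; b·c/n = 106·33/304 = 11.5066
OR_MH = (25.2071 + 49.5505 + 15.8750) / (10.3846 + 32.2941 + 11.5066) = 90.6326 / 54.1853 = 1.67264

1.673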